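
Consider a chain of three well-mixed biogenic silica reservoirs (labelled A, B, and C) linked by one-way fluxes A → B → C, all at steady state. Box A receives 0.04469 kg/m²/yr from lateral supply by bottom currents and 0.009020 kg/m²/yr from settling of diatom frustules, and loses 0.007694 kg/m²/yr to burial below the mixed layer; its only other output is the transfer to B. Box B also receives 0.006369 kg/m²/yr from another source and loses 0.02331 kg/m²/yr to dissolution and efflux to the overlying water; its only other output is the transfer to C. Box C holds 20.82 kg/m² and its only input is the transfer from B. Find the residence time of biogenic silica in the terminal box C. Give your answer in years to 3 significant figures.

716 yr

Box A: F(A→B) = (0.04469 + 0.009020) − 0.007694 = 0.046016 kg/m²/yr.
Box B: F(B→C) = (0.046016 + 0.006369) − 0.02331 = 0.029075 kg/m²/yr.
Box C throughput = its input = 0.029075 kg/m²/yr; τ = 20.82 / 0.029075 = 716.1 yr.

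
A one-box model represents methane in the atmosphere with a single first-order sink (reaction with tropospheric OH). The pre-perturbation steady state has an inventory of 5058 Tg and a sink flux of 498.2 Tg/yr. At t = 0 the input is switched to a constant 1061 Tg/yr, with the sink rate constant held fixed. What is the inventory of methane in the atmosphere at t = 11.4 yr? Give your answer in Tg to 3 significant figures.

8910 Tg

Residence time τ = M₀/F₀ = 10.15 yr. The eventual steady state is M_∞ = M₀·(F₁/F₀) = 5058 × 1061/498.2 = 10772 Tg.
The anomaly ΔM(t) = M(t) − M_∞ decays as ΔM₀·e^(−t/τ) with ΔM₀ = 5058 − 10772 = −5714 Tg.
At t = 11.4 yr, e^(−t/τ) = e^(−1.123) = 0.3253, so ΔM = −1859 Tg and M = 10772 − 1859 = 8912.9 Tg.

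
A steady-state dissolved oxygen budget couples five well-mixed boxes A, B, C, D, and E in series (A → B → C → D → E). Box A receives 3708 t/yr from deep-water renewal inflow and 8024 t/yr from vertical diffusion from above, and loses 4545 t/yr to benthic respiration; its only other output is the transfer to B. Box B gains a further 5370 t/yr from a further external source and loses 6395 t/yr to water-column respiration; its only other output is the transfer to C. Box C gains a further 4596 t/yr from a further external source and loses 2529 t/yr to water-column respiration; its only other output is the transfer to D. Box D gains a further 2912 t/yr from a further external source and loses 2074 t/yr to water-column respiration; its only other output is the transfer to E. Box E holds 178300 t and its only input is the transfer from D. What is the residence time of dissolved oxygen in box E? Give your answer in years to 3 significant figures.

19.7 yr

Box A: F(A→B) = (3708 + 8024) − 4545 = 7187.0 t/yr.
Box B: F(B→C) = (7187.0 + 5370) − 6395 = 6162.0 t/yr.
Box C: F(C→D) = (6162.0 + 4596) − 2529 = 8229.0 t/yr.
Box D: F(D→E) = (8229.0 + 2912) − 2074 = 9067.0 t/yr.
Box E throughput = its input = 9067.0 t/yr; τ = 178300 / 9067.0 = 19.66 yr.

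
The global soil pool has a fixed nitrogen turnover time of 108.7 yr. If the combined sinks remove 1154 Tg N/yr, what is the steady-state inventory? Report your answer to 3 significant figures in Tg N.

125000 Tg N

τ = M/F ⇒ M = τ × F = 108.7 × 1154 = 125400 Tg N.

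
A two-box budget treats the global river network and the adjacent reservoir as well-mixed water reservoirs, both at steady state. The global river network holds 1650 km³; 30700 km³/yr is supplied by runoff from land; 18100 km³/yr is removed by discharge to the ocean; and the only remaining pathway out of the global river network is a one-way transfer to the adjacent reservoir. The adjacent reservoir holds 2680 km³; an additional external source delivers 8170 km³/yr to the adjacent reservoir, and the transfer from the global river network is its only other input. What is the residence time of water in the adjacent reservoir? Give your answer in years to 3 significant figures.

0.129 yr

Balance the global river network: ΣF_in = 30700 km³/yr.
Transfer to the adjacent reservoir = ΣF_in − (18100) = 12600 km³/yr.
Total input to the adjacent reservoir = 12600 + 8170 = 20770 km³/yr; at steady state this equals its total output.
τ = M / F = 2680 / 20770 = 0.1290 yr.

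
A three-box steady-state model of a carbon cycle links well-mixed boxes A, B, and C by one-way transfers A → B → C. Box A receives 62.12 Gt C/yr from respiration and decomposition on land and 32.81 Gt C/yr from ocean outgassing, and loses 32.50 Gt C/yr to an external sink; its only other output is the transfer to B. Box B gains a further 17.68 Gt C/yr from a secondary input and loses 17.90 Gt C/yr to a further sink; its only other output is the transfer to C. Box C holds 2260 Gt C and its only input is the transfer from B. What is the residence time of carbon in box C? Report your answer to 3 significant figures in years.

Box A: F(A→B) = (62.12 + 32.81) − 32.50 = 62.430 Gt C/yr.
Box B: F(B→C) = (62.430 + 17.68) − 17.90 = 62.210 Gt C/yr.
Box C throughput = its input = 62.210 Gt C/yr; τ = 2260 / 62.210 = 36.33 yr.

36.3 yr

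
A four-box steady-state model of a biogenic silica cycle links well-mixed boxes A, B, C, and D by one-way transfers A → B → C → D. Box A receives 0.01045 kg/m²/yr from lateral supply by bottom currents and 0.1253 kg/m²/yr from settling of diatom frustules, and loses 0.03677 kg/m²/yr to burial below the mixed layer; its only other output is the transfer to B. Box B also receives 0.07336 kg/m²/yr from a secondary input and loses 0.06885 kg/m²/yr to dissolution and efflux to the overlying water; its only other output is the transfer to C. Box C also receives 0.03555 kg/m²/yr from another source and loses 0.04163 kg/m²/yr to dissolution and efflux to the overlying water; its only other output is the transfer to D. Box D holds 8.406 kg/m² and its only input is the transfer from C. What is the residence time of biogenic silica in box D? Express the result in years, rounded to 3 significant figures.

86.3 yr

Box A: F(A→B) = (0.01045 + 0.1253) − 0.03677 = 0.098980 kg/m²/yr.
Box B: F(B→C) = (0.098980 + 0.07336) − 0.06885 = 0.10349 kg/m²/yr.
Box C: F(C→D) = (0.10349 + 0.03555) − 0.04163 = 0.097410 kg/m²/yr.
Box D throughput = its input = 0.097410 kg/m²/yr; τ = 8.406 / 0.097410 = 86.30 yr.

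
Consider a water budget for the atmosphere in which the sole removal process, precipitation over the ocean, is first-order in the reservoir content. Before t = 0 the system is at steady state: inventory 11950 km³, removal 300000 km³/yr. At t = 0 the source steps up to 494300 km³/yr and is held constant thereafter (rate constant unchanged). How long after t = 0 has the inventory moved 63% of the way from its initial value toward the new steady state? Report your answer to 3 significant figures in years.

0.0396 yr

τ = M₀/F₀ = 11950/300000 = 0.03983 yr.
The remaining gap fraction is e^(−t/τ); 63% covered ⇒ e^(−t/τ) = 0.370.
t = −τ ln(0.370) = 0.03983 × 0.9943 = 0.03960 yr.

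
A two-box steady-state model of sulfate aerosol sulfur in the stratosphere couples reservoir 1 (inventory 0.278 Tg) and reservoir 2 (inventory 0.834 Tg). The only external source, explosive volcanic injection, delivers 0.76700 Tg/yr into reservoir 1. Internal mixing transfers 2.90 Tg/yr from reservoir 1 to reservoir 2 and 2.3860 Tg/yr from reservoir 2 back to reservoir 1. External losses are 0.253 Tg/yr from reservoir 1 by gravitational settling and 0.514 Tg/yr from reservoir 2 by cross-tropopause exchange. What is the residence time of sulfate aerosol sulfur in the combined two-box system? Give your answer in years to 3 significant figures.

Treat the two boxes together as one reservoir: the mixing fluxes between them are internal recycling, so τ = ΣM / Σ(external losses).
M_total = 0.278 + 0.834 = 1.1120 Tg.
ΣF_external_out = 0.253 + 0.514 = 0.76700 Tg/yr.
τ = M_total / ΣF_ext = 1.1120 / 0.76700 = 1.450 yr.

1.45 yr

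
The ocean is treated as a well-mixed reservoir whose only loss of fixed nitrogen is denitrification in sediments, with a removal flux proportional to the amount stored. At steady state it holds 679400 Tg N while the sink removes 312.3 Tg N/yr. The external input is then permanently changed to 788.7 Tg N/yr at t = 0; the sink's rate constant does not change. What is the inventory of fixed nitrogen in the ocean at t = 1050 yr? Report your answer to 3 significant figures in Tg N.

Residence time τ = M₀/F₀ = 2175 yr. The eventual steady state is M_∞ = M₀·(F₁/F₀) = 679400 × 788.7/312.3 = 1.7158×10^6 Tg N.
The anomaly ΔM(t) = M(t) − M_∞ decays as ΔM₀·e^(−t/τ) with ΔM₀ = 679400 − 1.7158×10^6 = −1.036×10^6 Tg N.
At t = 1050 yr, e^(−t/τ) = e^(−0.4827) = 0.6171, so ΔM = −639600 Tg N and M = 1.7158×10^6 − 639600 = 1.0762×10^6 Tg N.

1.08×10^6 Tg N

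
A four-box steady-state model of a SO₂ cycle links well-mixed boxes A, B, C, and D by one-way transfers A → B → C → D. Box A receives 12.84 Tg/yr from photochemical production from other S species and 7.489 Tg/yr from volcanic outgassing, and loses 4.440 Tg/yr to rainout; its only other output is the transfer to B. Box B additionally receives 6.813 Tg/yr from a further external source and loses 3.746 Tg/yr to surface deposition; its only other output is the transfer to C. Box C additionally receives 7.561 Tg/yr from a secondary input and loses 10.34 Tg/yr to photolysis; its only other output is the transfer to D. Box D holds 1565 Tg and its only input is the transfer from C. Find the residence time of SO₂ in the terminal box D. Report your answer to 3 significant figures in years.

Box A: F(A→B) = (12.84 + 7.489) − 4.440 = 15.889 Tg/yr.
Box B: F(B→C) = (15.889 + 6.813) − 3.746 = 18.956 Tg/yr.
Box C: F(C→D) = (18.956 + 7.561) − 10.34 = 16.177 Tg/yr.
Box D throughput = its input = 16.177 Tg/yr; τ = 1565 / 16.177 = 96.74 yr.

96.7 yr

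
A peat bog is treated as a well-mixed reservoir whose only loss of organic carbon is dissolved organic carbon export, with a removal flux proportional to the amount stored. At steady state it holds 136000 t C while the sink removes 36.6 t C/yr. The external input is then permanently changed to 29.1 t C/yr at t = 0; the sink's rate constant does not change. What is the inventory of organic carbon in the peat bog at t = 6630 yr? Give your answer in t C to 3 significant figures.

113000 t C

τ = M₀/F₀ = 136000/36.6 = 3716 yr; rate constant k = 1/τ.
New steady state M_∞ = F₁/k = F₁·τ = 29.1 × 3716 = 108130 t C.
M(t) = M_∞ + (M₀ − M_∞)·e^(−t/τ); t/τ = 6630/3716 = 1.784, so e^(−t/τ) = 0.1679.
M(t) = 108130 + 27870 × 0.1679 = 112810 t C.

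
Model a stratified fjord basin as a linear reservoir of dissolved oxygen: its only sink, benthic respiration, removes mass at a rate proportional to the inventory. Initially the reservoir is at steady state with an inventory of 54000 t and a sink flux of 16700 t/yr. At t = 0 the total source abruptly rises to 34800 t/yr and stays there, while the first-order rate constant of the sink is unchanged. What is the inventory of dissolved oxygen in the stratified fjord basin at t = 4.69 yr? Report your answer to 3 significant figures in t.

Residence time τ = M₀/F₀ = 3.234 yr. The eventual steady state is M_∞ = M₀·(F₁/F₀) = 54000 × 34800/16700 = 112530 t.
The anomaly ΔM(t) = M(t) − M_∞ decays as ΔM₀·e^(−t/τ) with ΔM₀ = 54000 − 112530 = −58530 t.
At t = 4.69 yr, e^(−t/τ) = e^(−1.450) = 0.2345, so ΔM = −13720 t and M = 112530 − 13720 = 98804 t.

98800 t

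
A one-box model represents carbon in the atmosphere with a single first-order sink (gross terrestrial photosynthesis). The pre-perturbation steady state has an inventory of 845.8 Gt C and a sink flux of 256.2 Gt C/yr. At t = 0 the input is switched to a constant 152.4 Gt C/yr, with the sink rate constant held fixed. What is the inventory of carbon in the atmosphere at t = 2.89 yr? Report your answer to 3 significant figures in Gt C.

The sink rate constant is k = F₀/M₀ = 256.2/845.8 = 0.3029 yr⁻¹.
Solving dM/dt = F₁ − kM with M(0) = M₀ gives M(t) = F₁/k + (M₀ − F₁/k)·e^(−kt).
F₁/k = 152.4/0.3029 = 503.12 Gt C; kt = 0.3029 × 2.89 = 0.8754, e^(−kt) = 0.4167.
M(2.89) = 503.12 + (845.8 − 503.12) × 0.4167 = 503.12 + 142.8 = 645.91 Gt C.

646 Gt C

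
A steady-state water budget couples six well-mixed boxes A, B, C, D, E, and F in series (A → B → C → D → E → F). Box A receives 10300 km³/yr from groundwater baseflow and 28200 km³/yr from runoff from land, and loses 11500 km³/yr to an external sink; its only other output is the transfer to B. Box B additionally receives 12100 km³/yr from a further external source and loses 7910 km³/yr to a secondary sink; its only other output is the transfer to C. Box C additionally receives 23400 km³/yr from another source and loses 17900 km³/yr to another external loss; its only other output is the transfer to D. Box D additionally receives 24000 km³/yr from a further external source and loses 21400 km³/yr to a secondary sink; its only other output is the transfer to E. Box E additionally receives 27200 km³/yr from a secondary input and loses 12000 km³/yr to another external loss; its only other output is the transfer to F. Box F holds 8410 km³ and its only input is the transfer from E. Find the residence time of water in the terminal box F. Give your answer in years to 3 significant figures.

Box A: F(A→B) = (10300 + 28200) − 11500 = 27000 km³/yr.
Box B: F(B→C) = (27000 + 12100) − 7910 = 31190 km³/yr.
Box C: F(C→D) = (31190 + 23400) − 17900 = 36690 km³/yr.
Box D: F(D→E) = (36690 + 24000) − 21400 = 39290 km³/yr.
Box E: F(E→F) = (39290 + 27200) − 12000 = 54490 km³/yr.
Box F throughput = its input = 54490 km³/yr; τ = 8410 / 54490 = 0.1543 yr.

0.154 yr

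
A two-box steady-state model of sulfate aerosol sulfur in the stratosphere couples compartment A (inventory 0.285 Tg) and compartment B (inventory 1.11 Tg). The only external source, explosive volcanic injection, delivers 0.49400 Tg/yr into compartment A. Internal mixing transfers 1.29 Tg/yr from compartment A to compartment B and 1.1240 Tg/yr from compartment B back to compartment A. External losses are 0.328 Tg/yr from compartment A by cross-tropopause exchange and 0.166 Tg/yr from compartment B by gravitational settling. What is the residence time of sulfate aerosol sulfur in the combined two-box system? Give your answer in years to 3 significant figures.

Treat the two boxes together as one reservoir: the mixing fluxes between them are internal recycling, so τ = ΣM / Σ(external losses).
M_total = 0.285 + 1.11 = 1.3950 Tg.
ΣF_external_out = 0.328 + 0.166 = 0.49400 Tg/yr.
τ = M_total / ΣF_ext = 1.3950 / 0.49400 = 2.824 yr.

2.82 yr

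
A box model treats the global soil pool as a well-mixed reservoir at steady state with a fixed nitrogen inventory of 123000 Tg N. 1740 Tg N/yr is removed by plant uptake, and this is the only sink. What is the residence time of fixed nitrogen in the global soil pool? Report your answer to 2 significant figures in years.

71 yr

τ = M / F = 123000 / 1740 = 70.69 yr.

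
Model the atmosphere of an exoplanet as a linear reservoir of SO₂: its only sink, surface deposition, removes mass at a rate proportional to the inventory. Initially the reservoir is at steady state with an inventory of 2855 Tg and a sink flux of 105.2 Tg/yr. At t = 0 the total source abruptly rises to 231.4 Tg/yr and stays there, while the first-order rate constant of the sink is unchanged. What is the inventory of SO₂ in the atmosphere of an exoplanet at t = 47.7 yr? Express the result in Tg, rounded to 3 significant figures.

5690 Tg

Residence time τ = M₀/F₀ = 27.14 yr. The eventual steady state is M_∞ = M₀·(F₁/F₀) = 2855 × 231.4/105.2 = 6279.9 Tg.
The anomaly ΔM(t) = M(t) − M_∞ decays as ΔM₀·e^(−t/τ) with ΔM₀ = 2855 − 6279.9 = −3425 Tg.
At t = 47.7 yr, e^(−t/τ) = e^(−1.758) = 0.1725, so ΔM = −590.6 Tg and M = 6279.9 − 590.6 = 5689.3 Tg.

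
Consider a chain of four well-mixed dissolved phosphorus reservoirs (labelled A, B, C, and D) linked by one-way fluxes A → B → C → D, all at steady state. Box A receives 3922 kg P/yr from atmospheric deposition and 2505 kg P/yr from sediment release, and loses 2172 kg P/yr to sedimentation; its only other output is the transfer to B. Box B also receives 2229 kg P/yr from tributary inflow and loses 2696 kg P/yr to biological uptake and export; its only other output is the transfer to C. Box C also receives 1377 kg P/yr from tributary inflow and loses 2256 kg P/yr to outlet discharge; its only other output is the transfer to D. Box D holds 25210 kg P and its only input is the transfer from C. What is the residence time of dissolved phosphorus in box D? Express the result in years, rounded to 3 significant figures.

8.67 yr

Box A: F(A→B) = (3922 + 2505) − 2172 = 4255.0 kg P/yr.
Box B: F(B→C) = (4255.0 + 2229) − 2696 = 3788.0 kg P/yr.
Box C: F(C→D) = (3788.0 + 1377) − 2256 = 2909.0 kg P/yr.
Box D throughput = its input = 2909.0 kg P/yr; τ = 25210 / 2909.0 = 8.666 yr.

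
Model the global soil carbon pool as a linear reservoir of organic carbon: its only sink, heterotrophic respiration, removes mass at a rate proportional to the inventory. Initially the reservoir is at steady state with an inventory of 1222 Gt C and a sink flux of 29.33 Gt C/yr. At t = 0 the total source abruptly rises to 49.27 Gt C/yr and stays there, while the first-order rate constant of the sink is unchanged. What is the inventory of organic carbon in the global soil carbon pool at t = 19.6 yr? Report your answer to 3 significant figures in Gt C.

1530 Gt C

The sink rate constant is k = F₀/M₀ = 29.33/1222 = 0.02400 yr⁻¹.
Solving dM/dt = F₁ − kM with M(0) = M₀ gives M(t) = F₁/k + (M₀ − F₁/k)·e^(−kt).
F₁/k = 49.27/0.02400 = 2052.8 Gt C; kt = 0.02400 × 19.6 = 0.4704, e^(−kt) = 0.6247.
M(19.6) = 2052.8 + (1222 − 2052.8) × 0.6247 = 2052.8 − 519.0 = 1533.8 Gt C.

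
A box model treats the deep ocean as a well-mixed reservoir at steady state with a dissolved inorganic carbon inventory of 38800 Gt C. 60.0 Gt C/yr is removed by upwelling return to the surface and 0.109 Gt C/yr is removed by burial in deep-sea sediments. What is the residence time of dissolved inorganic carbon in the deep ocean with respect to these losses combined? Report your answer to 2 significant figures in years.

Total removal = 60.00 + 0.1090 = 60.109 Gt C/yr.
τ = M / ΣF_out = 38800 / 60.109 = 645.5 yr.

650 yr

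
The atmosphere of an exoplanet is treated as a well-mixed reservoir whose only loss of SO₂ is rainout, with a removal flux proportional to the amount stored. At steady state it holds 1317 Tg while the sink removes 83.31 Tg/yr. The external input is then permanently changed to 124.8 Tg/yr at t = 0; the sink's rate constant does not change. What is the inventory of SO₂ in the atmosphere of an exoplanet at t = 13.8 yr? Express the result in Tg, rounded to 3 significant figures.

τ = M₀/F₀ = 1317/83.31 = 15.81 yr; rate constant k = 1/τ.
New steady state M_∞ = F₁/k = F₁·τ = 124.8 × 15.81 = 1972.9 Tg.
M(t) = M_∞ + (M₀ − M_∞)·e^(−t/τ); t/τ = 13.8/15.81 = 0.8730, so e^(−t/τ) = 0.4177.
M(t) = 1972.9 − 655.9 × 0.4177 = 1698.9 Tg.

1700 Tg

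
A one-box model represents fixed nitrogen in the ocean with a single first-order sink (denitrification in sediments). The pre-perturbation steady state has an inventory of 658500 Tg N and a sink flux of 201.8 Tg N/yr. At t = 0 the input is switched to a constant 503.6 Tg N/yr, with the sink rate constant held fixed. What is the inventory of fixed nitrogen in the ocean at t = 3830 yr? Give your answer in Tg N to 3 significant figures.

1.34×10^6 Tg N

Residence time τ = M₀/F₀ = 3263 yr. The eventual steady state is M_∞ = M₀·(F₁/F₀) = 658500 × 503.6/201.8 = 1.6433×10^6 Tg N.
The anomaly ΔM(t) = M(t) − M_∞ decays as ΔM₀·e^(−t/τ) with ΔM₀ = 658500 − 1.6433×10^6 = −984800 Tg N.
At t = 3830 yr, e^(−t/τ) = e^(−1.174) = 0.3092, so ΔM = −304500 Tg N and M = 1.6433×10^6 − 304500 = 1.3388×10^6 Tg N.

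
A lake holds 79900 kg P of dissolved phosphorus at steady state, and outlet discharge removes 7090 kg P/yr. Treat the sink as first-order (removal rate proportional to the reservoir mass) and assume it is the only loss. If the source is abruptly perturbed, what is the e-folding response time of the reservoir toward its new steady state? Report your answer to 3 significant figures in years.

11.3 yr

For a linear reservoir the response time equals the residence time τ = M/F.
τ = 79900 / 7090 = 11.27 yr.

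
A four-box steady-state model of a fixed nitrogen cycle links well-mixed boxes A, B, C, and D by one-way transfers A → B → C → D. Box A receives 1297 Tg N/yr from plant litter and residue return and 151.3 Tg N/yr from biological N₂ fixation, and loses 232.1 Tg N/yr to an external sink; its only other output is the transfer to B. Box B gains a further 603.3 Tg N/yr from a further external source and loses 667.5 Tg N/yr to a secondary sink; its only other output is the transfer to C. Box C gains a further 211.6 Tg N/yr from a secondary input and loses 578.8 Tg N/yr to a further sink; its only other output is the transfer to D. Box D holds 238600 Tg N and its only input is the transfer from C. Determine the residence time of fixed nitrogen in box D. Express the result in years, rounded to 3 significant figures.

Box A: F(A→B) = (1297 + 151.3) − 232.1 = 1216.2 Tg N/yr.
Box B: F(B→C) = (1216.2 + 603.3) − 667.5 = 1152.0 Tg N/yr.
Box C: F(C→D) = (1152.0 + 211.6) − 578.8 = 784.80 Tg N/yr.
Box D throughput = its input = 784.80 Tg N/yr; τ = 238600 / 784.80 = 304.0 yr.

304 yr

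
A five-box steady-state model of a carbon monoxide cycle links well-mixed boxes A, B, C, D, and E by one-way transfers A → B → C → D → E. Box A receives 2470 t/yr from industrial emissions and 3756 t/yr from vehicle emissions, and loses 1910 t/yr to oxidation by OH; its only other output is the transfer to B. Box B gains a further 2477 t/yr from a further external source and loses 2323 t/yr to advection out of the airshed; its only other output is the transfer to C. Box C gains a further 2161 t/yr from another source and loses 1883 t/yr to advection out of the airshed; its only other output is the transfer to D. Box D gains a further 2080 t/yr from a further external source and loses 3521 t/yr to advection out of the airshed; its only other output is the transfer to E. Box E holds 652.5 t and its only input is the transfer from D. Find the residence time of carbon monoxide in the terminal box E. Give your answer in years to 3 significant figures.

Box A: F(A→B) = (2470 + 3756) − 1910 = 4316.0 t/yr.
Box B: F(B→C) = (4316.0 + 2477) − 2323 = 4470.0 t/yr.
Box C: F(C→D) = (4470.0 + 2161) − 1883 = 4748.0 t/yr.
Box D: F(D→E) = (4748.0 + 2080) − 3521 = 3307.0 t/yr.
Box E throughput = its input = 3307.0 t/yr; τ = 652.5 / 3307.0 = 0.1973 yr.

0.197 yr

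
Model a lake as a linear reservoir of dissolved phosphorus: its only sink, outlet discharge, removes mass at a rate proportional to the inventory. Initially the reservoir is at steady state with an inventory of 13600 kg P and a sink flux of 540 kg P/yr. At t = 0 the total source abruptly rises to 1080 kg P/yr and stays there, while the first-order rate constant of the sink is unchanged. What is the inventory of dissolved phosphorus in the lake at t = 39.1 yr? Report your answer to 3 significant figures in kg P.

24300 kg P

τ = M₀/F₀ = 13600/540 = 25.19 yr; rate constant k = 1/τ.
New steady state M_∞ = F₁/k = F₁·τ = 1080 × 25.19 = 27200 kg P.
M(t) = M_∞ + (M₀ − M_∞)·e^(−t/τ); t/τ = 39.1/25.19 = 1.552, so e^(−t/τ) = 0.2117.
M(t) = 27200 − 13600 × 0.2117 = 24321 kg P.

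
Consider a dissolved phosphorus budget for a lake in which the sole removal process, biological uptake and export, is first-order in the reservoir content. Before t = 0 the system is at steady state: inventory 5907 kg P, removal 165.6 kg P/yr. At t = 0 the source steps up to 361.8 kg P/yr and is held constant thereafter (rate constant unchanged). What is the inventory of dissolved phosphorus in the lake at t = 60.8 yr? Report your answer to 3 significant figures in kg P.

The sink rate constant is k = F₀/M₀ = 165.6/5907 = 0.02803 yr⁻¹.
Solving dM/dt = F₁ − kM with M(0) = M₀ gives M(t) = F₁/k + (M₀ − F₁/k)·e^(−kt).
F₁/k = 361.8/0.02803 = 12906 kg P; kt = 0.02803 × 60.8 = 1.704, e^(−kt) = 0.1819.
M(60.8) = 12906 + (5907 − 12906) × 0.1819 = 12906 − 1273 = 11633 kg P.

11600 kg P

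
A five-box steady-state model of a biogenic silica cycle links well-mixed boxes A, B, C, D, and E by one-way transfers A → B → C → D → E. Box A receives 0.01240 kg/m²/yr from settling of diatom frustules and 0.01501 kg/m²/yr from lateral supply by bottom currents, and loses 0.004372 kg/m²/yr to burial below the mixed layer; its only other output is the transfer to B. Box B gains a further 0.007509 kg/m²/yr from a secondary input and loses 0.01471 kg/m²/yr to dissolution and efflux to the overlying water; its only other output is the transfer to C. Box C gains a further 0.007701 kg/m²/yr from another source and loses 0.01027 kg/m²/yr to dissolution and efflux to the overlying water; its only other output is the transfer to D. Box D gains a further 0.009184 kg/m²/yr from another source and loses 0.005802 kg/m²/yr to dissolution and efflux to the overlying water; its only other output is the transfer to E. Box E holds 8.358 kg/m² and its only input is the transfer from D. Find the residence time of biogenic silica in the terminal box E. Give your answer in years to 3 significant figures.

502 yr

Box A: F(A→B) = (0.01240 + 0.01501) − 0.004372 = 0.023038 kg/m²/yr.
Box B: F(B→C) = (0.023038 + 0.007509) − 0.01471 = 0.015837 kg/m²/yr.
Box C: F(C→D) = (0.015837 + 0.007701) − 0.01027 = 0.013268 kg/m²/yr.
Box D: F(D→E) = (0.013268 + 0.009184) − 0.005802 = 0.016650 kg/m²/yr.
Box E throughput = its input = 0.016650 kg/m²/yr; τ = 8.358 / 0.016650 = 502.0 yr.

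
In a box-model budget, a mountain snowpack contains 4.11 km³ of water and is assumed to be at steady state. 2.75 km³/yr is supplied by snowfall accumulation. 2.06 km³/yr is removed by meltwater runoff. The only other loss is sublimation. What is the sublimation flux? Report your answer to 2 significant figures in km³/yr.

At steady state ΣF_in = ΣF_out.
ΣF_in = 2.7500 km³/yr.
Sublimation flux = ΣF_in − (2.06) = 2.7500 − 2.060 = 0.6900 km³/yr.

0.69 km³/yr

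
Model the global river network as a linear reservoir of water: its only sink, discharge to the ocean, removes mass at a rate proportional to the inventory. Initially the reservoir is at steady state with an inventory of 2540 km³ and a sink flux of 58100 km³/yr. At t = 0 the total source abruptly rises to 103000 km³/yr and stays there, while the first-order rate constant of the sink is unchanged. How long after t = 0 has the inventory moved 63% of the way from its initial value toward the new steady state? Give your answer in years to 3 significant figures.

τ = M₀/F₀ = 2540/58100 = 0.04372 yr.
The remaining gap fraction is e^(−t/τ); 63% covered ⇒ e^(−t/τ) = 0.370.
t = −τ ln(0.370) = 0.04372 × 0.9943 = 0.04347 yr.

0.0435 yr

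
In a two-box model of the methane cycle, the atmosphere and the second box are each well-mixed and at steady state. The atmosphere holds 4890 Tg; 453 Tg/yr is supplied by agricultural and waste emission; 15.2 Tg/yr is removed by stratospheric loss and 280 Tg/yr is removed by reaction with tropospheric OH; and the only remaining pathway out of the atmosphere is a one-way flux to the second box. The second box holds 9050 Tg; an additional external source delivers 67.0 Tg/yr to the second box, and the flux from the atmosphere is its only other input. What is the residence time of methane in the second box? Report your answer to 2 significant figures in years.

40 yr

Balance the atmosphere: ΣF_in = 453.00 Tg/yr.
Flux to the second box = ΣF_in − (15.2 + 280) = 157.80 Tg/yr.
Total input to the second box = 157.80 + 67.0 = 224.80 Tg/yr; at steady state this equals its total output.
τ = M / F = 9050 / 224.80 = 40.26 yr.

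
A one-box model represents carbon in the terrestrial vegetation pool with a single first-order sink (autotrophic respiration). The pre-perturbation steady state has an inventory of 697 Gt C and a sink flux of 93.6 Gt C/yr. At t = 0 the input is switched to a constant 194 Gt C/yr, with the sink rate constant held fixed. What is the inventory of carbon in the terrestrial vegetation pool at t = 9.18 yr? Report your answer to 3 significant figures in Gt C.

Residence time τ = M₀/F₀ = 7.447 yr. The eventual steady state is M_∞ = M₀·(F₁/F₀) = 697 × 194/93.6 = 1444.6 Gt C.
The anomaly ΔM(t) = M(t) − M_∞ decays as ΔM₀·e^(−t/τ) with ΔM₀ = 697 − 1444.6 = −747.6 Gt C.
At t = 9.18 yr, e^(−t/τ) = e^(−1.233) = 0.2915, so ΔM = −217.9 Gt C and M = 1444.6 − 217.9 = 1226.7 Gt C.

1230 Gt C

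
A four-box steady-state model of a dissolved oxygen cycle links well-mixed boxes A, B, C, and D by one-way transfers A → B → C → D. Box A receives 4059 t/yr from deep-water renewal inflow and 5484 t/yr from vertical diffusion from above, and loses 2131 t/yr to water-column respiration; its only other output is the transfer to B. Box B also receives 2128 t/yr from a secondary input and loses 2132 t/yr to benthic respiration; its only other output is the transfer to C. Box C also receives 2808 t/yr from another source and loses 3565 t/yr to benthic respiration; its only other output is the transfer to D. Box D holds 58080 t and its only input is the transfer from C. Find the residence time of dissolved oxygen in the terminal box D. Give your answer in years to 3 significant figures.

Box A: F(A→B) = (4059 + 5484) − 2131 = 7412.0 t/yr.
Box B: F(B→C) = (7412.0 + 2128) − 2132 = 7408.0 t/yr.
Box C: F(C→D) = (7408.0 + 2808) − 3565 = 6651.0 t/yr.
Box D throughput = its input = 6651.0 t/yr; τ = 58080 / 6651.0 = 8.733 yr.

8.73 yr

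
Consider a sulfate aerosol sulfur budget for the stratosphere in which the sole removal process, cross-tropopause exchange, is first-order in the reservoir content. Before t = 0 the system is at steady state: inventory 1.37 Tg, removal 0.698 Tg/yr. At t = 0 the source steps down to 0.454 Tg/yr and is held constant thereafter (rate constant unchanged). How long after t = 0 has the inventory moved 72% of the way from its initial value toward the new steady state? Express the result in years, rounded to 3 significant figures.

2.50 yr

τ = M₀/F₀ = 1.37/0.698 = 1.963 yr.
The remaining gap fraction is e^(−t/τ); 72% covered ⇒ e^(−t/τ) = 0.280.
t = −τ ln(0.280) = 1.963 × 1.273 = 2.499 yr.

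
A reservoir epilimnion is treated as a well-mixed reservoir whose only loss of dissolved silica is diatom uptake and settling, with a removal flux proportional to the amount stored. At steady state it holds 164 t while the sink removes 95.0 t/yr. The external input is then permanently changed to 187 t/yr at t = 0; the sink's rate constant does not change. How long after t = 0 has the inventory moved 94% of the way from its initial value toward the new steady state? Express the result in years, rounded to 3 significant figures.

4.86 yr

τ = M₀/F₀ = 164/95.0 = 1.726 yr.
The remaining gap fraction is e^(−t/τ); 94% covered ⇒ e^(−t/τ) = 0.0600.
t = −τ ln(0.0600) = 1.726 × 2.813 = 4.857 yr.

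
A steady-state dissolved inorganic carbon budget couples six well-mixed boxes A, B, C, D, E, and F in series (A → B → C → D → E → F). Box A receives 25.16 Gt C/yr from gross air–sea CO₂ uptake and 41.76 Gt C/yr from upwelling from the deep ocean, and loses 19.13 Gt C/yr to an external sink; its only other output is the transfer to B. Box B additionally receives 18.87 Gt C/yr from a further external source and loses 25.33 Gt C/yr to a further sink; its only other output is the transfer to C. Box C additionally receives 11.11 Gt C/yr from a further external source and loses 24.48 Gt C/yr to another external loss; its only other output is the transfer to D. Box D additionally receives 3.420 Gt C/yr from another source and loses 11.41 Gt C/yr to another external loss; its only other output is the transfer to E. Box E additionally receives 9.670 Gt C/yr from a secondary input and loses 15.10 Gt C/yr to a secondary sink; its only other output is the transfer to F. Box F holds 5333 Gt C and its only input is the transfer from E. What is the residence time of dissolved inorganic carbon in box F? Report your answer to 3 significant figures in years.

367 yr

Box A: F(A→B) = (25.16 + 41.76) − 19.13 = 47.790 Gt C/yr.
Box B: F(B→C) = (47.790 + 18.87) − 25.33 = 41.330 Gt C/yr.
Box C: F(C→D) = (41.330 + 11.11) − 24.48 = 27.960 Gt C/yr.
Box D: F(D→E) = (27.960 + 3.420) − 11.41 = 19.970 Gt C/yr.
Box E: F(E→F) = (19.970 + 9.670) − 15.10 = 14.540 Gt C/yr.
Box F throughput = its input = 14.540 Gt C/yr; τ = 5333 / 14.540 = 366.8 yr.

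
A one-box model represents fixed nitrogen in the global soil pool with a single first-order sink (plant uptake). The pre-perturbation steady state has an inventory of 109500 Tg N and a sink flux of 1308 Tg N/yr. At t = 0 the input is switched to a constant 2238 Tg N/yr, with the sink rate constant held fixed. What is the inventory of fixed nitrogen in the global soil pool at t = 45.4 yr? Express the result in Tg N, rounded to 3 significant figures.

142000 Tg N

Residence time τ = M₀/F₀ = 83.72 yr. The eventual steady state is M_∞ = M₀·(F₁/F₀) = 109500 × 2238/1308 = 187360 Tg N.
The anomaly ΔM(t) = M(t) − M_∞ decays as ΔM₀·e^(−t/τ) with ΔM₀ = 109500 − 187360 = −77860 Tg N.
At t = 45.4 yr, e^(−t/τ) = e^(−0.5423) = 0.5814, so ΔM = −45270 Tg N and M = 187360 − 45270 = 142090 Tg N.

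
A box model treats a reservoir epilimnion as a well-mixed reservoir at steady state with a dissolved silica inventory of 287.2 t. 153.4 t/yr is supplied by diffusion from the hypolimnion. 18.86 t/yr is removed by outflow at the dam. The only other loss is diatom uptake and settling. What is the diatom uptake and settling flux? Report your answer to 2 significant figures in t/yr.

130 t/yr

At steady state ΣF_in = ΣF_out.
ΣF_in = 153.40 t/yr.
Diatom uptake and settling flux = ΣF_in − (18.86) = 153.40 − 18.86 = 134.5 t/yr.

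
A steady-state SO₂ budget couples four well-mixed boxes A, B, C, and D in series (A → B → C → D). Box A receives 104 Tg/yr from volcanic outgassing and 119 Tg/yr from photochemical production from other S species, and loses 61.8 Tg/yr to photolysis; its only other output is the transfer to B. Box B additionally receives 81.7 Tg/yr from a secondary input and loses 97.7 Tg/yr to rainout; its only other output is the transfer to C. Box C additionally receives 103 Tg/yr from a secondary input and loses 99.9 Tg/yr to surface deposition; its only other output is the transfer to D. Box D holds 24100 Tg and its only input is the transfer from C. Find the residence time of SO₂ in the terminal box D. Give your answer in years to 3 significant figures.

163 yr

Box A: F(A→B) = (104 + 119) − 61.8 = 161.20 Tg/yr.
Box B: F(B→C) = (161.20 + 81.7) − 97.7 = 145.20 Tg/yr.
Box C: F(C→D) = (145.20 + 103) − 99.9 = 148.30 Tg/yr.
Box D throughput = its input = 148.30 Tg/yr; τ = 24100 / 148.30 = 162.5 yr.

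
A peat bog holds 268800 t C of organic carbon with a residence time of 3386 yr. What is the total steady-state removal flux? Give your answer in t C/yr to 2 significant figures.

79 t C/yr

F = M / τ = 268800 / 3386 = 79.39 t C/yr.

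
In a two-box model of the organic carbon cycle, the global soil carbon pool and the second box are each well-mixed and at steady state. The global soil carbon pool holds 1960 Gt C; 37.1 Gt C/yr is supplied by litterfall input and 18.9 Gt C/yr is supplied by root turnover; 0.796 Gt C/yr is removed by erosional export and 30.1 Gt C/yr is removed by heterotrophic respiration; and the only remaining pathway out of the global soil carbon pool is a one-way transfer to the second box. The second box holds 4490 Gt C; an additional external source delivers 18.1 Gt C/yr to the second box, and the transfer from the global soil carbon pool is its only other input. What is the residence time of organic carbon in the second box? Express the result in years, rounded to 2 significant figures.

100 yr

Balance the global soil carbon pool: ΣF_in = 37.1 + 18.9 = 56.000 Gt C/yr.
Transfer to the second box = ΣF_in − (0.796 + 30.1) = 25.104 Gt C/yr.
Total input to the second box = 25.104 + 18.1 = 43.204 Gt C/yr; at steady state this equals its total output.
τ = M / F = 4490 / 43.204 = 103.9 yr.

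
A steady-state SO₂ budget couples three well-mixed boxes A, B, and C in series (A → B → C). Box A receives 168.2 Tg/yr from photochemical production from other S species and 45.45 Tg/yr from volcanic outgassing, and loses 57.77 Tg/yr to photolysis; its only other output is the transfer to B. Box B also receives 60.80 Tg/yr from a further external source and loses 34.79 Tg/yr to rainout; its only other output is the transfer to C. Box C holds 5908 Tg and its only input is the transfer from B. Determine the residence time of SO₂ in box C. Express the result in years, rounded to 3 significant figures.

Box A: F(A→B) = (168.2 + 45.45) − 57.77 = 155.88 Tg/yr.
Box B: F(B→C) = (155.88 + 60.80) − 34.79 = 181.89 Tg/yr.
Box C throughput = its input = 181.89 Tg/yr; τ = 5908 / 181.89 = 32.48 yr.

32.5 yr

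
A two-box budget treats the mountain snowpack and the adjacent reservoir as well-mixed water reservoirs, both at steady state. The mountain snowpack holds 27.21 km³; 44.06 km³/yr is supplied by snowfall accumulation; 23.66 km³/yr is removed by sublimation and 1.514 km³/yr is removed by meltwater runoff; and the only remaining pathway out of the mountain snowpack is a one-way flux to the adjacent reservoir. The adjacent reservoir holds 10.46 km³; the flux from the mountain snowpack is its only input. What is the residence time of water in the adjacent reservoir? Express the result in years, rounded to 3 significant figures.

0.554 yr

Balance the mountain snowpack: ΣF_in = 44.060 km³/yr.
Flux to the adjacent reservoir = ΣF_in − (23.66 + 1.514) = 18.886 km³/yr.
At steady state the output of the adjacent reservoir equals its input, 18.886 km³/yr.
τ = M / F = 10.46 / 18.886 = 0.5538 yr.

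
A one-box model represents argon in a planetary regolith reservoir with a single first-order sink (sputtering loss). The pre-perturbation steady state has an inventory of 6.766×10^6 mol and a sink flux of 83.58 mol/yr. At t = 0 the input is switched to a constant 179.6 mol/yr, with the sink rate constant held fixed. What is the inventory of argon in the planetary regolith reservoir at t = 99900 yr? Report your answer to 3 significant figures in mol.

Residence time τ = M₀/F₀ = 80950 yr. The eventual steady state is M_∞ = M₀·(F₁/F₀) = 6.766×10^6 × 179.6/83.58 = 1.4539×10^7 mol.
The anomaly ΔM(t) = M(t) − M_∞ decays as ΔM₀·e^(−t/τ) with ΔM₀ = 6.766×10^6 − 1.4539×10^7 = −7.773×10^6 mol.
At t = 99900 yr, e^(−t/τ) = e^(−1.234) = 0.2911, so ΔM = −2.263×10^6 mol and M = 1.4539×10^7 − 2.263×10^6 = 1.2276×10^7 mol.

1.23×10^7 mol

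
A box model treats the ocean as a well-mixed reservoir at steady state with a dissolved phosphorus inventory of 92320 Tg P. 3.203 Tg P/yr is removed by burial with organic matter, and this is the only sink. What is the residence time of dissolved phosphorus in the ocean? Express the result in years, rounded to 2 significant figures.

29000 yr

τ = M / F = 92320 / 3.203 = 28820 yr.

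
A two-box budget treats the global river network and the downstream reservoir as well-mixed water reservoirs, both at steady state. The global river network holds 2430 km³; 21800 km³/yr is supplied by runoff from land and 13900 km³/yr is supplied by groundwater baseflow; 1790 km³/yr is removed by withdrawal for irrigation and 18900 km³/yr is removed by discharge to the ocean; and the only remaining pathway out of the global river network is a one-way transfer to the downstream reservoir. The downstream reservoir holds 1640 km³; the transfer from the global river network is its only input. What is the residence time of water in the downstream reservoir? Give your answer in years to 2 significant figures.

Balance the global river network: ΣF_in = 21800 + 13900 = 35700 km³/yr.
Transfer to the downstream reservoir = ΣF_in − (1790 + 18900) = 15010 km³/yr.
At steady state the output of the downstream reservoir equals its input, 15010 km³/yr.
τ = M / F = 1640 / 15010 = 0.1093 yr.

0.11 yr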